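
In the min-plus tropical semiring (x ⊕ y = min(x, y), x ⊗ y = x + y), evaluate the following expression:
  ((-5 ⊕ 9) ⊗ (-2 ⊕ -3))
((-5 ⊕ 9) ⊗ (-2 ⊕ -3)) = -8

Expand innermost to outermost. Recall ⊕ takes the minimum of its arguments and ⊗ takes their sum. Working out the expression ((-5 ⊕ 9) ⊗ (-2 ⊕ -3)) gives -8.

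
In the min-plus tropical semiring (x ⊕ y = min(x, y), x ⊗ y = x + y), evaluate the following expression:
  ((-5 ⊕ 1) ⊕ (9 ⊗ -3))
((-5 ⊕ 1) ⊕ (9 ⊗ -3)) = -5

Expand innermost to outermost. Recall ⊕ takes the minimum of its arguments and ⊗ takes their sum. Working out the expression ((-5 ⊕ 1) ⊕ (9 ⊗ -3)) gives -5.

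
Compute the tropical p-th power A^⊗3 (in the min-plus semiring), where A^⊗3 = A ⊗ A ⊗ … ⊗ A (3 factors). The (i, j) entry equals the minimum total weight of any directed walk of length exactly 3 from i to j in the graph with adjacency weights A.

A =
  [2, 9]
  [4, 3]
A^⊗3 =
  [6, 13]
  [8, 9]

Each entry (A^⊗3)_ij equals the minimum over all length-3 walks i = v_0 → v_1 → … → v_3 = j of Σ_t A[v_t][v_{t+1}]. For example, for (i, j) = (0, 1) we minimise over 4 possible intermediate vertex sequences; the minimum is 13, attained along the walk 0 → 0 → 0 → 1.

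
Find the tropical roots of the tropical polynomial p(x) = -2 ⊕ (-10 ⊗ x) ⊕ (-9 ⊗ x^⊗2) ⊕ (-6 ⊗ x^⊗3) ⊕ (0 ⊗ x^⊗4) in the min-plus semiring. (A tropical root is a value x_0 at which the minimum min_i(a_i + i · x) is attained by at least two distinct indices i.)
Roots: {-6, -3, -1, 8}

Each tropical root is a break point of the lower envelope of the lines y = a_i + i · x (there are 5 lines, with slopes 0, 1, ..., 4). Only the lines that attain the minimum somewhere contribute to roots; other lines are dominated. Here the surviving (envelope) indices are i = 4, i = 3, i = 2, i = 1, i = 0.
Intersections between consecutive envelope lines give the roots: for adjacent envelope indices i < j the intersection is x = (a_i − a_j) / (j − i). Reading off the sorted break points: {-6, -3, -1, 8}.
Verification: at each break x_0, at least two indices attain the minimum of min_i(a_i + i · x_0).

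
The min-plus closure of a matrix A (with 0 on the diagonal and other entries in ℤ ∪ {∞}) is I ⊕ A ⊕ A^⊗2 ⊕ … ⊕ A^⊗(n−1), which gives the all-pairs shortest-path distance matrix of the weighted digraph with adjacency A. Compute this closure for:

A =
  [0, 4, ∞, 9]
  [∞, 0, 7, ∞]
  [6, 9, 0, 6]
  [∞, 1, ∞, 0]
Closure =
  [0, 4, 11, 9]
  [13, 0, 7, 13]
  [6, 7, 0, 6]
  [14, 1, 8, 0]

This is the Floyd-Warshall all-pairs shortest-path computation. For each intermediate vertex k = 0, 1, …, 3, update dist[i][j] ← min(dist[i][j], dist[i][k] + dist[k][j]). The final matrix gives, for each (i, j), the minimum total weight of any directed path from i to j (possibly empty when i = j).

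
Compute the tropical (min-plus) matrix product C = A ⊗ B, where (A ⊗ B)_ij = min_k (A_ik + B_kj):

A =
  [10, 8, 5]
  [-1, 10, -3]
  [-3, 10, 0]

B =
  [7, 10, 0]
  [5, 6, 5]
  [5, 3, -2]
A ⊗ B =
  [10, 8, 3]
  [2, 0, -5]
  [4, 3, -3]

Apply the min-plus product entry-by-entry:
  C[0][0] = min over k of (A[0][0] + B[0][0] = 10 + 7 = 17, A[0][1] + B[1][0] = 8 + 5 = 13, A[0][2] + B[2][0] = 5 + 5 = 10) = 10 (attained at k = 2)
  C[0][1] = min over k of (A[0][0] + B[0][1] = 10 + 10 = 20, A[0][1] + B[1][1] = 8 + 6 = 14, A[0][2] + B[2][1] = 5 + 3 = 8) = 8 (attained at k = 2)
  C[0][2] = min over k of (A[0][0] + B[0][2] = 10 + 0 = 10, A[0][1] + B[1][2] = 8 + 5 = 13, A[0][2] + B[2][2] = 5 + -2 = 3) = 3 (attained at k = 2)
  C[1][0] = min over k of (A[1][0] + B[0][0] = -1 + 7 = 6, A[1][1] + B[1][0] = 10 + 5 = 15, A[1][2] + B[2][0] = -3 + 5 = 2) = 2 (attained at k = 2)
  C[1][1] = min over k of (A[1][0] + B[0][1] = -1 + 10 = 9, A[1][1] + B[1][1] = 10 + 6 = 16, A[1][2] + B[2][1] = -3 + 3 = 0) = 0 (attained at k = 2)
  C[1][2] = min over k of (A[1][0] + B[0][2] = -1 + 0 = -1, A[1][1] + B[1][2] = 10 + 5 = 15, A[1][2] + B[2][2] = -3 + -2 = -5) = -5 (attained at k = 2)
  C[2][0] = min over k of (A[2][0] + B[0][0] = -3 + 7 = 4, A[2][1] + B[1][0] = 10 + 5 = 15, A[2][2] + B[2][0] = 0 + 5 = 5) = 4 (attained at k = 0)
  C[2][1] = min over k of (A[2][0] + B[0][1] = -3 + 10 = 7, A[2][1] + B[1][1] = 10 + 6 = 16, A[2][2] + B[2][1] = 0 + 3 = 3) = 3 (attained at k = 2)
  C[2][2] = min over k of (A[2][0] + B[0][2] = -3 + 0 = -3, A[2][1] + B[1][2] = 10 + 5 = 15, A[2][2] + B[2][2] = 0 + -2 = -2) = -3 (attained at k = 0)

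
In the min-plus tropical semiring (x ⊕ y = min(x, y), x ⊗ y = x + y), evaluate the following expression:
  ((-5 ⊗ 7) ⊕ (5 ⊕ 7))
((-5 ⊗ 7) ⊕ (5 ⊕ 7)) = 2

Expand innermost to outermost. Recall ⊕ takes the minimum of its arguments and ⊗ takes their sum. Working out the expression ((-5 ⊗ 7) ⊕ (5 ⊕ 7)) gives 2.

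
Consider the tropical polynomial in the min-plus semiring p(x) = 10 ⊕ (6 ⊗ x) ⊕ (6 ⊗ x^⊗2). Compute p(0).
p(0) = 6

A tropical monomial a ⊗ x^⊗i evaluates to a + i · x. Evaluating each term at x = 0:
  Term 0 contributes 10 + 0 · 0 = 10
  Term 1 contributes 6 + 1 · 0 = 6
  Term 2 contributes 6 + 2 · 0 = 6
p(0) = ⊕ of these = min[10, 6, 6] = 6.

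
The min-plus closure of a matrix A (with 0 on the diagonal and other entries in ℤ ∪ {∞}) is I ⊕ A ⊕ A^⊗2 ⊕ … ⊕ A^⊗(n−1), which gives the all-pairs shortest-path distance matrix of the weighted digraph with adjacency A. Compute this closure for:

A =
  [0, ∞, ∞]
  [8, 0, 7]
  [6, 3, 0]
Closure =
  [0, ∞, ∞]
  [8, 0, 7]
  [6, 3, 0]

This is the Floyd-Warshall all-pairs shortest-path computation. For each intermediate vertex k = 0, 1, …, 2, update dist[i][j] ← min(dist[i][j], dist[i][k] + dist[k][j]). The final matrix gives, for each (i, j), the minimum total weight of any directed path from i to j (possibly empty when i = j).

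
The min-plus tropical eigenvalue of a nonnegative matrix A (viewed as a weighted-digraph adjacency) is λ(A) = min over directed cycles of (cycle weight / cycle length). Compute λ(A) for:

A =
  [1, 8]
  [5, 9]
λ(A) = 1

Enumerate directed cycles and compute their means (weight / length). Sample:
  cycle 0 → 0: weight = 1, length = 1, mean = 1/1 ≈ 1.000
  cycle 1 → 1: weight = 9, length = 1, mean = 9/1 ≈ 9.000
  cycle 0 → 1 → 0: weight = 13, length = 2, mean = 13/2 ≈ 6.500
  cycle 1 → 0 → 1: weight = 13, length = 2, mean = 13/2 ≈ 6.500
Minimum mean = 1.000, attained e.g. along the cycle 0 → 0 with weight 1 and length 1. So λ(A) = 1/1 = 1.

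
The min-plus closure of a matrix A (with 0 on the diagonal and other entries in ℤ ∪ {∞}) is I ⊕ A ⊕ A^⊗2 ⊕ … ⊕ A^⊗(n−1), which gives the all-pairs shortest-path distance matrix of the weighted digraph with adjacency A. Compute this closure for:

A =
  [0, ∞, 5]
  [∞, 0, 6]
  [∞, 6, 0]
Closure =
  [0, 11, 5]
  [∞, 0, 6]
  [∞, 6, 0]

This is the Floyd-Warshall all-pairs shortest-path computation. For each intermediate vertex k = 0, 1, …, 2, update dist[i][j] ← min(dist[i][j], dist[i][k] + dist[k][j]). The final matrix gives, for each (i, j), the minimum total weight of any directed path from i to j (possibly empty when i = j).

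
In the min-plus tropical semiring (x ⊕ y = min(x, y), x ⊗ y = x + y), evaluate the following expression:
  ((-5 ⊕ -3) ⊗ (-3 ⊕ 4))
((-5 ⊕ -3) ⊗ (-3 ⊕ 4)) = -8

Expand innermost to outermost. Recall ⊕ takes the minimum of its arguments and ⊗ takes their sum. Working out the expression ((-5 ⊕ -3) ⊗ (-3 ⊕ 4)) gives -8.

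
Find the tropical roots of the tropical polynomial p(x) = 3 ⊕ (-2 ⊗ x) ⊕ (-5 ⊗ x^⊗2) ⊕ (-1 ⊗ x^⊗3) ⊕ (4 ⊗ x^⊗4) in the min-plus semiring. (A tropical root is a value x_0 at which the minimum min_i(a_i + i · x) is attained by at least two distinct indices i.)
Roots: {-5, -4, 3, 5}

Each tropical root is a break point of the lower envelope of the lines y = a_i + i · x (there are 5 lines, with slopes 0, 1, ..., 4). Only the lines that attain the minimum somewhere contribute to roots; other lines are dominated. Here the surviving (envelope) indices are i = 4, i = 3, i = 2, i = 1, i = 0.
Intersections between consecutive envelope lines give the roots: for adjacent envelope indices i < j the intersection is x = (a_i − a_j) / (j − i). Reading off the sorted break points: {-5, -4, 3, 5}.
Verification: at each break x_0, at least two indices attain the minimum of min_i(a_i + i · x_0).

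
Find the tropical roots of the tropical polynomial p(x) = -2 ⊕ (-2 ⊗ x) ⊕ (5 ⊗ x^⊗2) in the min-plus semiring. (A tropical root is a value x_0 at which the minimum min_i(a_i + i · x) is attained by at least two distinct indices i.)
Roots: {-7, 0}

Each tropical root is a break point of the lower envelope of the lines y = a_i + i · x (there are 3 lines, with slopes 0, 1, ..., 2). Only the lines that attain the minimum somewhere contribute to roots; other lines are dominated. Here the surviving (envelope) indices are i = 2, i = 1, i = 0.
Intersections between consecutive envelope lines give the roots: for adjacent envelope indices i < j the intersection is x = (a_i − a_j) / (j − i). Reading off the sorted break points: {-7, 0}.
Verification: at each break x_0, at least two indices attain the minimum of min_i(a_i + i · x_0).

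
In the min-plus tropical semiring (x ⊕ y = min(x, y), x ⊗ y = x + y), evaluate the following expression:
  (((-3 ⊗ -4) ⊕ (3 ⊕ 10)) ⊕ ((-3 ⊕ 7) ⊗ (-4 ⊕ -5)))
(((-3 ⊗ -4) ⊕ (3 ⊕ 10)) ⊕ ((-3 ⊕ 7) ⊗ (-4 ⊕ -5))) = -8

Expand innermost to outermost. Recall ⊕ takes the minimum of its arguments and ⊗ takes their sum. Working out the expression (((-3 ⊗ -4) ⊕ (3 ⊕ 10)) ⊕ ((-3 ⊕ 7) ⊗ (-4 ⊕ -5))) gives -8.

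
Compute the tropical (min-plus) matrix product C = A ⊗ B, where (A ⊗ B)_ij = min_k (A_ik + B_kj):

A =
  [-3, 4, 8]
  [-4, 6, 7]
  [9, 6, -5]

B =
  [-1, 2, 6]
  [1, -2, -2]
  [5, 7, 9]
A ⊗ B =
  [-4, -1, 2]
  [-5, -2, 2]
  [0, 2, 4]

Apply the min-plus product entry-by-entry:
  C[0][0] = min over k of (A[0][0] + B[0][0] = -3 + -1 = -4, A[0][1] + B[1][0] = 4 + 1 = 5, A[0][2] + B[2][0] = 8 + 5 = 13) = -4 (attained at k = 0)
  C[0][1] = min over k of (A[0][0] + B[0][1] = -3 + 2 = -1, A[0][1] + B[1][1] = 4 + -2 = 2, A[0][2] + B[2][1] = 8 + 7 = 15) = -1 (attained at k = 0)
  C[0][2] = min over k of (A[0][0] + B[0][2] = -3 + 6 = 3, A[0][1] + B[1][2] = 4 + -2 = 2, A[0][2] + B[2][2] = 8 + 9 = 17) = 2 (attained at k = 1)
  C[1][0] = min over k of (A[1][0] + B[0][0] = -4 + -1 = -5, A[1][1] + B[1][0] = 6 + 1 = 7, A[1][2] + B[2][0] = 7 + 5 = 12) = -5 (attained at k = 0)
  C[1][1] = min over k of (A[1][0] + B[0][1] = -4 + 2 = -2, A[1][1] + B[1][1] = 6 + -2 = 4, A[1][2] + B[2][1] = 7 + 7 = 14) = -2 (attained at k = 0)
  C[1][2] = min over k of (A[1][0] + B[0][2] = -4 + 6 = 2, A[1][1] + B[1][2] = 6 + -2 = 4, A[1][2] + B[2][2] = 7 + 9 = 16) = 2 (attained at k = 0)
  C[2][0] = min over k of (A[2][0] + B[0][0] = 9 + -1 = 8, A[2][1] + B[1][0] = 6 + 1 = 7, A[2][2] + B[2][0] = -5 + 5 = 0) = 0 (attained at k = 2)
  C[2][1] = min over k of (A[2][0] + B[0][1] = 9 + 2 = 11, A[2][1] + B[1][1] = 6 + -2 = 4, A[2][2] + B[2][1] = -5 + 7 = 2) = 2 (attained at k = 2)
  C[2][2] = min over k of (A[2][0] + B[0][2] = 9 + 6 = 15, A[2][1] + B[1][2] = 6 + -2 = 4, A[2][2] + B[2][2] = -5 + 9 = 4) = 4 (attained at k = 1)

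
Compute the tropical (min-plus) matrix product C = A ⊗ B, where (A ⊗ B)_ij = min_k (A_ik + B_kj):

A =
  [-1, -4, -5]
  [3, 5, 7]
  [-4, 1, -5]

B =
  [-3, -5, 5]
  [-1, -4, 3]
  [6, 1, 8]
A ⊗ B =
  [-5, -8, -1]
  [0, -2, 8]
  [-7, -9, 1]

Apply the min-plus product entry-by-entry:
  C[0][0] = min over k of (A[0][0] + B[0][0] = -1 + -3 = -4, A[0][1] + B[1][0] = -4 + -1 = -5, A[0][2] + B[2][0] = -5 + 6 = 1) = -5 (attained at k = 1)
  C[0][1] = min over k of (A[0][0] + B[0][1] = -1 + -5 = -6, A[0][1] + B[1][1] = -4 + -4 = -8, A[0][2] + B[2][1] = -5 + 1 = -4) = -8 (attained at k = 1)
  C[0][2] = min over k of (A[0][0] + B[0][2] = -1 + 5 = 4, A[0][1] + B[1][2] = -4 + 3 = -1, A[0][2] + B[2][2] = -5 + 8 = 3) = -1 (attained at k = 1)
  C[1][0] = min over k of (A[1][0] + B[0][0] = 3 + -3 = 0, A[1][1] + B[1][0] = 5 + -1 = 4, A[1][2] + B[2][0] = 7 + 6 = 13) = 0 (attained at k = 0)
  C[1][1] = min over k of (A[1][0] + B[0][1] = 3 + -5 = -2, A[1][1] + B[1][1] = 5 + -4 = 1, A[1][2] + B[2][1] = 7 + 1 = 8) = -2 (attained at k = 0)
  C[1][2] = min over k of (A[1][0] + B[0][2] = 3 + 5 = 8, A[1][1] + B[1][2] = 5 + 3 = 8, A[1][2] + B[2][2] = 7 + 8 = 15) = 8 (attained at k = 0)
  C[2][0] = min over k of (A[2][0] + B[0][0] = -4 + -3 = -7, A[2][1] + B[1][0] = 1 + -1 = 0, A[2][2] + B[2][0] = -5 + 6 = 1) = -7 (attained at k = 0)
  C[2][1] = min over k of (A[2][0] + B[0][1] = -4 + -5 = -9, A[2][1] + B[1][1] = 1 + -4 = -3, A[2][2] + B[2][1] = -5 + 1 = -4) = -9 (attained at k = 0)
  C[2][2] = min over k of (A[2][0] + B[0][2] = -4 + 5 = 1, A[2][1] + B[1][2] = 1 + 3 = 4, A[2][2] + B[2][2] = -5 + 8 = 3) = 1 (attained at k = 0)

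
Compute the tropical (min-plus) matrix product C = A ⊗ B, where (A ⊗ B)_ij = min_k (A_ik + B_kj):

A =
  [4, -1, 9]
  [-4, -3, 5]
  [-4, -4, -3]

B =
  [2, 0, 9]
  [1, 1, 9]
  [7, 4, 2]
A ⊗ B =
  [0, 0, 8]
  [-2, -4, 5]
  [-3, -4, -1]

Apply the min-plus product entry-by-entry:
  C[0][0] = min over k of (A[0][0] + B[0][0] = 4 + 2 = 6, A[0][1] + B[1][0] = -1 + 1 = 0, A[0][2] + B[2][0] = 9 + 7 = 16) = 0 (attained at k = 1)
  C[0][1] = min over k of (A[0][0] + B[0][1] = 4 + 0 = 4, A[0][1] + B[1][1] = -1 + 1 = 0, A[0][2] + B[2][1] = 9 + 4 = 13) = 0 (attained at k = 1)
  C[0][2] = min over k of (A[0][0] + B[0][2] = 4 + 9 = 13, A[0][1] + B[1][2] = -1 + 9 = 8, A[0][2] + B[2][2] = 9 + 2 = 11) = 8 (attained at k = 1)
  C[1][0] = min over k of (A[1][0] + B[0][0] = -4 + 2 = -2, A[1][1] + B[1][0] = -3 + 1 = -2, A[1][2] + B[2][0] = 5 + 7 = 12) = -2 (attained at k = 0)
  C[1][1] = min over k of (A[1][0] + B[0][1] = -4 + 0 = -4, A[1][1] + B[1][1] = -3 + 1 = -2, A[1][2] + B[2][1] = 5 + 4 = 9) = -4 (attained at k = 0)
  C[1][2] = min over k of (A[1][0] + B[0][2] = -4 + 9 = 5, A[1][1] + B[1][2] = -3 + 9 = 6, A[1][2] + B[2][2] = 5 + 2 = 7) = 5 (attained at k = 0)
  C[2][0] = min over k of (A[2][0] + B[0][0] = -4 + 2 = -2, A[2][1] + B[1][0] = -4 + 1 = -3, A[2][2] + B[2][0] = -3 + 7 = 4) = -3 (attained at k = 1)
  C[2][1] = min over k of (A[2][0] + B[0][1] = -4 + 0 = -4, A[2][1] + B[1][1] = -4 + 1 = -3, A[2][2] + B[2][1] = -3 + 4 = 1) = -4 (attained at k = 0)
  C[2][2] = min over k of (A[2][0] + B[0][2] = -4 + 9 = 5, A[2][1] + B[1][2] = -4 + 9 = 5, A[2][2] + B[2][2] = -3 + 2 = -1) = -1 (attained at k = 2)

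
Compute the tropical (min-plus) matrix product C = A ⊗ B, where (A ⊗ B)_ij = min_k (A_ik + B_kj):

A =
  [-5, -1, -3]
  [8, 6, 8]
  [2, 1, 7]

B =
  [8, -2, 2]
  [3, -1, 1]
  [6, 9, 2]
A ⊗ B =
  [2, -7, -3]
  [9, 5, 7]
  [4, 0, 2]

Apply the min-plus product entry-by-entry:
  C[0][0] = min over k of (A[0][0] + B[0][0] = -5 + 8 = 3, A[0][1] + B[1][0] = -1 + 3 = 2, A[0][2] + B[2][0] = -3 + 6 = 3) = 2 (attained at k = 1)
  C[0][1] = min over k of (A[0][0] + B[0][1] = -5 + -2 = -7, A[0][1] + B[1][1] = -1 + -1 = -2, A[0][2] + B[2][1] = -3 + 9 = 6) = -7 (attained at k = 0)
  C[0][2] = min over k of (A[0][0] + B[0][2] = -5 + 2 = -3, A[0][1] + B[1][2] = -1 + 1 = 0, A[0][2] + B[2][2] = -3 + 2 = -1) = -3 (attained at k = 0)
  C[1][0] = min over k of (A[1][0] + B[0][0] = 8 + 8 = 16, A[1][1] + B[1][0] = 6 + 3 = 9, A[1][2] + B[2][0] = 8 + 6 = 14) = 9 (attained at k = 1)
  C[1][1] = min over k of (A[1][0] + B[0][1] = 8 + -2 = 6, A[1][1] + B[1][1] = 6 + -1 = 5, A[1][2] + B[2][1] = 8 + 9 = 17) = 5 (attained at k = 1)
  C[1][2] = min over k of (A[1][0] + B[0][2] = 8 + 2 = 10, A[1][1] + B[1][2] = 6 + 1 = 7, A[1][2] + B[2][2] = 8 + 2 = 10) = 7 (attained at k = 1)
  C[2][0] = min over k of (A[2][0] + B[0][0] = 2 + 8 = 10, A[2][1] + B[1][0] = 1 + 3 = 4, A[2][2] + B[2][0] = 7 + 6 = 13) = 4 (attained at k = 1)
  C[2][1] = min over k of (A[2][0] + B[0][1] = 2 + -2 = 0, A[2][1] + B[1][1] = 1 + -1 = 0, A[2][2] + B[2][1] = 7 + 9 = 16) = 0 (attained at k = 0)
  C[2][2] = min over k of (A[2][0] + B[0][2] = 2 + 2 = 4, A[2][1] + B[1][2] = 1 + 1 = 2, A[2][2] + B[2][2] = 7 + 2 = 9) = 2 (attained at k = 1)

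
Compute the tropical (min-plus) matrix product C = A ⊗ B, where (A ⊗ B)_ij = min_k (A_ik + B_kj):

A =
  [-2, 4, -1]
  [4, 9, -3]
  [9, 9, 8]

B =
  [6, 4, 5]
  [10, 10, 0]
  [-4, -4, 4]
A ⊗ B =
  [-5, -5, 3]
  [-7, -7, 1]
  [4, 4, 9]

Apply the min-plus product entry-by-entry:
  C[0][0] = min over k of (A[0][0] + B[0][0] = -2 + 6 = 4, A[0][1] + B[1][0] = 4 + 10 = 14, A[0][2] + B[2][0] = -1 + -4 = -5) = -5 (attained at k = 2)
  C[0][1] = min over k of (A[0][0] + B[0][1] = -2 + 4 = 2, A[0][1] + B[1][1] = 4 + 10 = 14, A[0][2] + B[2][1] = -1 + -4 = -5) = -5 (attained at k = 2)
  C[0][2] = min over k of (A[0][0] + B[0][2] = -2 + 5 = 3, A[0][1] + B[1][2] = 4 + 0 = 4, A[0][2] + B[2][2] = -1 + 4 = 3) = 3 (attained at k = 0)
  C[1][0] = min over k of (A[1][0] + B[0][0] = 4 + 6 = 10, A[1][1] + B[1][0] = 9 + 10 = 19, A[1][2] + B[2][0] = -3 + -4 = -7) = -7 (attained at k = 2)
  C[1][1] = min over k of (A[1][0] + B[0][1] = 4 + 4 = 8, A[1][1] + B[1][1] = 9 + 10 = 19, A[1][2] + B[2][1] = -3 + -4 = -7) = -7 (attained at k = 2)
  C[1][2] = min over k of (A[1][0] + B[0][2] = 4 + 5 = 9, A[1][1] + B[1][2] = 9 + 0 = 9, A[1][2] + B[2][2] = -3 + 4 = 1) = 1 (attained at k = 2)
  C[2][0] = min over k of (A[2][0] + B[0][0] = 9 + 6 = 15, A[2][1] + B[1][0] = 9 + 10 = 19, A[2][2] + B[2][0] = 8 + -4 = 4) = 4 (attained at k = 2)
  C[2][1] = min over k of (A[2][0] + B[0][1] = 9 + 4 = 13, A[2][1] + B[1][1] = 9 + 10 = 19, A[2][2] + B[2][1] = 8 + -4 = 4) = 4 (attained at k = 2)
  C[2][2] = min over k of (A[2][0] + B[0][2] = 9 + 5 = 14, A[2][1] + B[1][2] = 9 + 0 = 9, A[2][2] + B[2][2] = 8 + 4 = 12) = 9 (attained at k = 1)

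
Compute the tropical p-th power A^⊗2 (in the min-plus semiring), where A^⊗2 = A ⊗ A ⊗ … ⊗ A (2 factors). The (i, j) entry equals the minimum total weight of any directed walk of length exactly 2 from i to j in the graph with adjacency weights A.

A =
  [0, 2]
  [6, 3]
A^⊗2 =
  [0, 2]
  [6, 6]

Each entry (A^⊗2)_ij equals the minimum over all length-2 walks i = v_0 → v_1 → … → v_2 = j of Σ_t A[v_t][v_{t+1}]. For example, for (i, j) = (0, 1) we minimise over 2 possible intermediate vertex sequences; the minimum is 2, attained along the walk 0 → 0 → 1.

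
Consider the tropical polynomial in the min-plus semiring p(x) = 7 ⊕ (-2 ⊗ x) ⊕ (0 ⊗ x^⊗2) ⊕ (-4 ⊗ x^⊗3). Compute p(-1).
p(-1) = -7

A tropical monomial a ⊗ x^⊗i evaluates to a + i · x. Evaluating each term at x = -1:
  Term 0 contributes 7 + 0 · -1 = 7
  Term 1 contributes -2 + 1 · -1 = -3
  Term 2 contributes 0 + 2 · -1 = -2
  Term 3 contributes -4 + 3 · -1 = -7
p(-1) = ⊕ of these = min[7, -3, -2, -7] = -7.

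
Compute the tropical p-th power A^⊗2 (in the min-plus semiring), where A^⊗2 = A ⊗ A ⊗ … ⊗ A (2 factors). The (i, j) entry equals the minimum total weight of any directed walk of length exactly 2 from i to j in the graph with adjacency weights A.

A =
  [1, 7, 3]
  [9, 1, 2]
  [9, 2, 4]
A^⊗2 =
  [2, 5, 4]
  [10, 2, 3]
  [10, 3, 4]

Each entry (A^⊗2)_ij equals the minimum over all length-2 walks i = v_0 → v_1 → … → v_2 = j of Σ_t A[v_t][v_{t+1}]. For example, for (i, j) = (0, 2) we minimise over 3 possible intermediate vertex sequences; the minimum is 4, attained along the walk 0 → 0 → 2.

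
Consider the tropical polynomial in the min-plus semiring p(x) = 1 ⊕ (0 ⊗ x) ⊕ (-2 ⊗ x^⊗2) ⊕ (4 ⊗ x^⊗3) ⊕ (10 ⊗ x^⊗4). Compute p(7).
p(7) = 1

A tropical monomial a ⊗ x^⊗i evaluates to a + i · x. Evaluating each term at x = 7:
  Term 0 contributes 1 + 0 · 7 = 1
  Term 1 contributes 0 + 1 · 7 = 7
  Term 2 contributes -2 + 2 · 7 = 12
  Term 3 contributes 4 + 3 · 7 = 25
  Term 4 contributes 10 + 4 · 7 = 38
p(7) = ⊕ of these = min[1, 7, 12, 25, 38] = 1.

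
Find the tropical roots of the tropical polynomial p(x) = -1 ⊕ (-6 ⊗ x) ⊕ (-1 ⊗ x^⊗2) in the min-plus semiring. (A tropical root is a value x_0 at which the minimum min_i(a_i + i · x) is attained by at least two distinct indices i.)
Roots: {-5, 5}

Each tropical root is a break point of the lower envelope of the lines y = a_i + i · x (there are 3 lines, with slopes 0, 1, ..., 2). Only the lines that attain the minimum somewhere contribute to roots; other lines are dominated. Here the surviving (envelope) indices are i = 2, i = 1, i = 0.
Intersections between consecutive envelope lines give the roots: for adjacent envelope indices i < j the intersection is x = (a_i − a_j) / (j − i). Reading off the sorted break points: {-5, 5}.
Verification: at each break x_0, at least two indices attain the minimum of min_i(a_i + i · x_0).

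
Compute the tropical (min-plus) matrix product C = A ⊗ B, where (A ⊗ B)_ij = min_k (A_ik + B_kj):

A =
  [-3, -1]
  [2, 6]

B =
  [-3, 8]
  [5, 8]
A ⊗ B =
  [-6, 5]
  [-1, 10]

Apply the min-plus product entry-by-entry:
  C[0][0] = min over k of (A[0][0] + B[0][0] = -3 + -3 = -6, A[0][1] + B[1][0] = -1 + 5 = 4) = -6 (attained at k = 0)
  C[0][1] = min over k of (A[0][0] + B[0][1] = -3 + 8 = 5, A[0][1] + B[1][1] = -1 + 8 = 7) = 5 (attained at k = 0)
  C[1][0] = min over k of (A[1][0] + B[0][0] = 2 + -3 = -1, A[1][1] + B[1][0] = 6 + 5 = 11) = -1 (attained at k = 0)
  C[1][1] = min over k of (A[1][0] + B[0][1] = 2 + 8 = 10, A[1][1] + B[1][1] = 6 + 8 = 14) = 10 (attained at k = 0)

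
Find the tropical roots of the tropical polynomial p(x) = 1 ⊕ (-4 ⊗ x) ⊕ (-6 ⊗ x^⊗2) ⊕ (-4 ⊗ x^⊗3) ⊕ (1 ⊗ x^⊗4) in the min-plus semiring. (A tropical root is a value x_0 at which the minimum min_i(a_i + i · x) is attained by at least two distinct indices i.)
Roots: {-5, -2, 2, 5}

Each tropical root is a break point of the lower envelope of the lines y = a_i + i · x (there are 5 lines, with slopes 0, 1, ..., 4). Only the lines that attain the minimum somewhere contribute to roots; other lines are dominated. Here the surviving (envelope) indices are i = 4, i = 3, i = 2, i = 1, i = 0.
Intersections between consecutive envelope lines give the roots: for adjacent envelope indices i < j the intersection is x = (a_i − a_j) / (j − i). Reading off the sorted break points: {-5, -2, 2, 5}.
Verification: at each break x_0, at least two indices attain the minimum of min_i(a_i + i · x_0).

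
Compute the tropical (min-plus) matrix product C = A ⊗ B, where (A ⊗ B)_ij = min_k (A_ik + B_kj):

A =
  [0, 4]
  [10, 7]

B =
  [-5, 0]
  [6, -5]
A ⊗ B =
  [-5, -1]
  [5, 2]

Apply the min-plus product entry-by-entry:
  C[0][0] = min over k of (A[0][0] + B[0][0] = 0 + -5 = -5, A[0][1] + B[1][0] = 4 + 6 = 10) = -5 (attained at k = 0)
  C[0][1] = min over k of (A[0][0] + B[0][1] = 0 + 0 = 0, A[0][1] + B[1][1] = 4 + -5 = -1) = -1 (attained at k = 1)
  C[1][0] = min over k of (A[1][0] + B[0][0] = 10 + -5 = 5, A[1][1] + B[1][0] = 7 + 6 = 13) = 5 (attained at k = 0)
  C[1][1] = min over k of (A[1][0] + B[0][1] = 10 + 0 = 10, A[1][1] + B[1][1] = 7 + -5 = 2) = 2 (attained at k = 1)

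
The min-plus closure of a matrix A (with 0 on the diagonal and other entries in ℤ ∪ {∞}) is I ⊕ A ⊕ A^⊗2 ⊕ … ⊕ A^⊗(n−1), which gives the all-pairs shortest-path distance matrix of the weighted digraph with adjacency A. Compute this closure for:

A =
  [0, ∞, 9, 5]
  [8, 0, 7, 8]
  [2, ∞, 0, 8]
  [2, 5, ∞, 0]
Closure =
  [0, 10, 9, 5]
  [8, 0, 7, 8]
  [2, 12, 0, 7]
  [2, 5, 11, 0]

This is the Floyd-Warshall all-pairs shortest-path computation. For each intermediate vertex k = 0, 1, …, 3, update dist[i][j] ← min(dist[i][j], dist[i][k] + dist[k][j]). The final matrix gives, for each (i, j), the minimum total weight of any directed path from i to j (possibly empty when i = j).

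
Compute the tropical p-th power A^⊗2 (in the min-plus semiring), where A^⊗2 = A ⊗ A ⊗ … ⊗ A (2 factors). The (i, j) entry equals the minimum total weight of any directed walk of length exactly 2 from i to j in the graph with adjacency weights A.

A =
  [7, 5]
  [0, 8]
A^⊗2 =
  [5, 12]
  [7, 5]

Each entry (A^⊗2)_ij equals the minimum over all length-2 walks i = v_0 → v_1 → … → v_2 = j of Σ_t A[v_t][v_{t+1}]. For example, for (i, j) = (0, 1) we minimise over 2 possible intermediate vertex sequences; the minimum is 12, attained along the walk 0 → 0 → 1.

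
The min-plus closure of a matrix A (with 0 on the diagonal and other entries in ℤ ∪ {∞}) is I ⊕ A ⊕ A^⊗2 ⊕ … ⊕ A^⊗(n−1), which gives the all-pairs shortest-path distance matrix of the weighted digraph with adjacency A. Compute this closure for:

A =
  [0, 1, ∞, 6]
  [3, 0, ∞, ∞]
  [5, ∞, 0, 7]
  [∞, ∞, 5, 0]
Closure =
  [0, 1, 11, 6]
  [3, 0, 14, 9]
  [5, 6, 0, 7]
  [10, 11, 5, 0]

This is the Floyd-Warshall all-pairs shortest-path computation. For each intermediate vertex k = 0, 1, …, 3, update dist[i][j] ← min(dist[i][j], dist[i][k] + dist[k][j]). The final matrix gives, for each (i, j), the minimum total weight of any directed path from i to j (possibly empty when i = j).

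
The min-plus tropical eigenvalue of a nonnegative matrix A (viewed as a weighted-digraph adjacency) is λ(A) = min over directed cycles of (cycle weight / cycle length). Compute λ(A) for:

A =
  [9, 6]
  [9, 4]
λ(A) = 4

Enumerate directed cycles and compute their means (weight / length). Sample:
  cycle 0 → 0: weight = 9, length = 1, mean = 9/1 ≈ 9.000
  cycle 1 → 1: weight = 4, length = 1, mean = 4/1 ≈ 4.000
  cycle 0 → 1 → 0: weight = 15, length = 2, mean = 15/2 ≈ 7.500
  cycle 1 → 0 → 1: weight = 15, length = 2, mean = 15/2 ≈ 7.500
Minimum mean = 4.000, attained e.g. along the cycle 1 → 1 with weight 4 and length 1. So λ(A) = 4/1 = 4.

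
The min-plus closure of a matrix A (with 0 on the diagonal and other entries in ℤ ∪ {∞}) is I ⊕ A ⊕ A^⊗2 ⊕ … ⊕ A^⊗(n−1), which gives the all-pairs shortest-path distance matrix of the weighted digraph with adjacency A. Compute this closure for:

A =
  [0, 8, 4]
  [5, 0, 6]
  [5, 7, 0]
Closure =
  [0, 8, 4]
  [5, 0, 6]
  [5, 7, 0]

This is the Floyd-Warshall all-pairs shortest-path computation. For each intermediate vertex k = 0, 1, …, 2, update dist[i][j] ← min(dist[i][j], dist[i][k] + dist[k][j]). The final matrix gives, for each (i, j), the minimum total weight of any directed path from i to j (possibly empty when i = j).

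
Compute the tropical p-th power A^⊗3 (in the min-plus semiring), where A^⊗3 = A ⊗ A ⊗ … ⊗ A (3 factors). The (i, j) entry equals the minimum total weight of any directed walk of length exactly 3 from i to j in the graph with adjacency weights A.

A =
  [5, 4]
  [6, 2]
A^⊗3 =
  [12, 8]
  [10, 6]

Each entry (A^⊗3)_ij equals the minimum over all length-3 walks i = v_0 → v_1 → … → v_3 = j of Σ_t A[v_t][v_{t+1}]. For example, for (i, j) = (0, 1) we minimise over 4 possible intermediate vertex sequences; the minimum is 8, attained along the walk 0 → 1 → 1 → 1.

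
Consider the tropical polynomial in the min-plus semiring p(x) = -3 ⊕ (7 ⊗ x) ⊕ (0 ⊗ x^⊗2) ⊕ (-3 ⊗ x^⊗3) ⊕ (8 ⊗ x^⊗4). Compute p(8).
p(8) = -3

A tropical monomial a ⊗ x^⊗i evaluates to a + i · x. Evaluating each term at x = 8:
  Term 0 contributes -3 + 0 · 8 = -3
  Term 1 contributes 7 + 1 · 8 = 15
  Term 2 contributes 0 + 2 · 8 = 16
  Term 3 contributes -3 + 3 · 8 = 21
  Term 4 contributes 8 + 4 · 8 = 40
p(8) = ⊕ of these = min[-3, 15, 16, 21, 40] = -3.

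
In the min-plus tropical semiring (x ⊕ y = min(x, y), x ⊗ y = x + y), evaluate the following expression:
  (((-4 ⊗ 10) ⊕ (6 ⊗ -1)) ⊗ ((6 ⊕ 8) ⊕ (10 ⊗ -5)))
(((-4 ⊗ 10) ⊕ (6 ⊗ -1)) ⊗ ((6 ⊕ 8) ⊕ (10 ⊗ -5))) = 10

Expand innermost to outermost. Recall ⊕ takes the minimum of its arguments and ⊗ takes their sum. Working out the expression (((-4 ⊗ 10) ⊕ (6 ⊗ -1)) ⊗ ((6 ⊕ 8) ⊕ (10 ⊗ -5))) gives 10.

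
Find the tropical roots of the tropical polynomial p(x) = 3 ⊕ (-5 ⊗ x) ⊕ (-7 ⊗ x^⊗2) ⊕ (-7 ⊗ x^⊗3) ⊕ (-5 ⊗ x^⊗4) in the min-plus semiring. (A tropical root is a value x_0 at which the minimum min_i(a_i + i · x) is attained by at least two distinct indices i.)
Roots: {-2, 0, 2, 8}

Each tropical root is a break point of the lower envelope of the lines y = a_i + i · x (there are 5 lines, with slopes 0, 1, ..., 4). Only the lines that attain the minimum somewhere contribute to roots; other lines are dominated. Here the surviving (envelope) indices are i = 4, i = 3, i = 2, i = 1, i = 0.
Intersections between consecutive envelope lines give the roots: for adjacent envelope indices i < j the intersection is x = (a_i − a_j) / (j − i). Reading off the sorted break points: {-2, 0, 2, 8}.
Verification: at each break x_0, at least two indices attain the minimum of min_i(a_i + i · x_0).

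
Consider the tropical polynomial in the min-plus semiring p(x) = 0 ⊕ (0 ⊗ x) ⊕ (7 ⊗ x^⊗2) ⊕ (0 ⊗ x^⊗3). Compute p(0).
p(0) = 0

A tropical monomial a ⊗ x^⊗i evaluates to a + i · x. Evaluating each term at x = 0:
  Term 0 contributes 0 + 0 · 0 = 0
  Term 1 contributes 0 + 1 · 0 = 0
  Term 2 contributes 7 + 2 · 0 = 7
  Term 3 contributes 0 + 3 · 0 = 0
p(0) = ⊕ of these = min[0, 0, 7, 0] = 0.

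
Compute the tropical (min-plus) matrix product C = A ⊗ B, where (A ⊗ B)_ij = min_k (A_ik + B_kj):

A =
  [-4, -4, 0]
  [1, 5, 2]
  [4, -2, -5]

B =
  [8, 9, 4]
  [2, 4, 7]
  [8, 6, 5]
A ⊗ B =
  [-2, 0, 0]
  [7, 8, 5]
  [0, 1, 0]

Apply the min-plus product entry-by-entry:
  C[0][0] = min over k of (A[0][0] + B[0][0] = -4 + 8 = 4, A[0][1] + B[1][0] = -4 + 2 = -2, A[0][2] + B[2][0] = 0 + 8 = 8) = -2 (attained at k = 1)
  C[0][1] = min over k of (A[0][0] + B[0][1] = -4 + 9 = 5, A[0][1] + B[1][1] = -4 + 4 = 0, A[0][2] + B[2][1] = 0 + 6 = 6) = 0 (attained at k = 1)
  C[0][2] = min over k of (A[0][0] + B[0][2] = -4 + 4 = 0, A[0][1] + B[1][2] = -4 + 7 = 3, A[0][2] + B[2][2] = 0 + 5 = 5) = 0 (attained at k = 0)
  C[1][0] = min over k of (A[1][0] + B[0][0] = 1 + 8 = 9, A[1][1] + B[1][0] = 5 + 2 = 7, A[1][2] + B[2][0] = 2 + 8 = 10) = 7 (attained at k = 1)
  C[1][1] = min over k of (A[1][0] + B[0][1] = 1 + 9 = 10, A[1][1] + B[1][1] = 5 + 4 = 9, A[1][2] + B[2][1] = 2 + 6 = 8) = 8 (attained at k = 2)
  C[1][2] = min over k of (A[1][0] + B[0][2] = 1 + 4 = 5, A[1][1] + B[1][2] = 5 + 7 = 12, A[1][2] + B[2][2] = 2 + 5 = 7) = 5 (attained at k = 0)
  C[2][0] = min over k of (A[2][0] + B[0][0] = 4 + 8 = 12, A[2][1] + B[1][0] = -2 + 2 = 0, A[2][2] + B[2][0] = -5 + 8 = 3) = 0 (attained at k = 1)
  C[2][1] = min over k of (A[2][0] + B[0][1] = 4 + 9 = 13, A[2][1] + B[1][1] = -2 + 4 = 2, A[2][2] + B[2][1] = -5 + 6 = 1) = 1 (attained at k = 2)
  C[2][2] = min over k of (A[2][0] + B[0][2] = 4 + 4 = 8, A[2][1] + B[1][2] = -2 + 7 = 5, A[2][2] + B[2][2] = -5 + 5 = 0) = 0 (attained at k = 2)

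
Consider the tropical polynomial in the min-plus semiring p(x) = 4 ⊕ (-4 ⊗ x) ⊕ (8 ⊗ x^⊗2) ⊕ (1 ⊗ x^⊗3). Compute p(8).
p(8) = 4

A tropical monomial a ⊗ x^⊗i evaluates to a + i · x. Evaluating each term at x = 8:
  Term 0 contributes 4 + 0 · 8 = 4
  Term 1 contributes -4 + 1 · 8 = 4
  Term 2 contributes 8 + 2 · 8 = 24
  Term 3 contributes 1 + 3 · 8 = 25
p(8) = ⊕ of these = min[4, 4, 24, 25] = 4.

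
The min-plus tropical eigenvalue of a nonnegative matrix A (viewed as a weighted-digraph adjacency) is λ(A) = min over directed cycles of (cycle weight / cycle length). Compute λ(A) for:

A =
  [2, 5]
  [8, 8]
λ(A) = 2

Enumerate directed cycles and compute their means (weight / length). Sample:
  cycle 0 → 0: weight = 2, length = 1, mean = 2/1 ≈ 2.000
  cycle 1 → 1: weight = 8, length = 1, mean = 8/1 ≈ 8.000
  cycle 0 → 1 → 0: weight = 13, length = 2, mean = 13/2 ≈ 6.500
  cycle 1 → 0 → 1: weight = 13, length = 2, mean = 13/2 ≈ 6.500
Minimum mean = 2.000, attained e.g. along the cycle 0 → 0 with weight 2 and length 1. So λ(A) = 2/1 = 2.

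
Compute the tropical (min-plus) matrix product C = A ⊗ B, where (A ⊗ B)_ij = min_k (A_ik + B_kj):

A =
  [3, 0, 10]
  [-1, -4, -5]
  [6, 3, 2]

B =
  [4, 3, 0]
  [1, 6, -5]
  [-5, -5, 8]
A ⊗ B =
  [1, 5, -5]
  [-10, -10, -9]
  [-3, -3, -2]

Apply the min-plus product entry-by-entry:
  C[0][0] = min over k of (A[0][0] + B[0][0] = 3 + 4 = 7, A[0][1] + B[1][0] = 0 + 1 = 1, A[0][2] + B[2][0] = 10 + -5 = 5) = 1 (attained at k = 1)
  C[0][1] = min over k of (A[0][0] + B[0][1] = 3 + 3 = 6, A[0][1] + B[1][1] = 0 + 6 = 6, A[0][2] + B[2][1] = 10 + -5 = 5) = 5 (attained at k = 2)
  C[0][2] = min over k of (A[0][0] + B[0][2] = 3 + 0 = 3, A[0][1] + B[1][2] = 0 + -5 = -5, A[0][2] + B[2][2] = 10 + 8 = 18) = -5 (attained at k = 1)
  C[1][0] = min over k of (A[1][0] + B[0][0] = -1 + 4 = 3, A[1][1] + B[1][0] = -4 + 1 = -3, A[1][2] + B[2][0] = -5 + -5 = -10) = -10 (attained at k = 2)
  C[1][1] = min over k of (A[1][0] + B[0][1] = -1 + 3 = 2, A[1][1] + B[1][1] = -4 + 6 = 2, A[1][2] + B[2][1] = -5 + -5 = -10) = -10 (attained at k = 2)
  C[1][2] = min over k of (A[1][0] + B[0][2] = -1 + 0 = -1, A[1][1] + B[1][2] = -4 + -5 = -9, A[1][2] + B[2][2] = -5 + 8 = 3) = -9 (attained at k = 1)
  C[2][0] = min over k of (A[2][0] + B[0][0] = 6 + 4 = 10, A[2][1] + B[1][0] = 3 + 1 = 4, A[2][2] + B[2][0] = 2 + -5 = -3) = -3 (attained at k = 2)
  C[2][1] = min over k of (A[2][0] + B[0][1] = 6 + 3 = 9, A[2][1] + B[1][1] = 3 + 6 = 9, A[2][2] + B[2][1] = 2 + -5 = -3) = -3 (attained at k = 2)
  C[2][2] = min over k of (A[2][0] + B[0][2] = 6 + 0 = 6, A[2][1] + B[1][2] = 3 + -5 = -2, A[2][2] + B[2][2] = 2 + 8 = 10) = -2 (attained at k = 1)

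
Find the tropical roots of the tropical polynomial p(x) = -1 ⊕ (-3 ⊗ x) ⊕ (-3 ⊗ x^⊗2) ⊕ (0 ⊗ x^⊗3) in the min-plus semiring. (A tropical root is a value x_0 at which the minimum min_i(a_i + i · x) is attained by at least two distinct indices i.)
Roots: {-3, 0, 2}

Each tropical root is a break point of the lower envelope of the lines y = a_i + i · x (there are 4 lines, with slopes 0, 1, ..., 3). Only the lines that attain the minimum somewhere contribute to roots; other lines are dominated. Here the surviving (envelope) indices are i = 3, i = 2, i = 1, i = 0.
Intersections between consecutive envelope lines give the roots: for adjacent envelope indices i < j the intersection is x = (a_i − a_j) / (j − i). Reading off the sorted break points: {-3, 0, 2}.
Verification: at each break x_0, at least two indices attain the minimum of min_i(a_i + i · x_0).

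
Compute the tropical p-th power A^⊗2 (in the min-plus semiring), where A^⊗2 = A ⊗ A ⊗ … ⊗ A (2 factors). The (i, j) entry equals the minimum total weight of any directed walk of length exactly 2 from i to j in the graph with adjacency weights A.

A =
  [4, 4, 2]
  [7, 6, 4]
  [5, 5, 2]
A^⊗2 =
  [7, 7, 4]
  [9, 9, 6]
  [7, 7, 4]

Each entry (A^⊗2)_ij equals the minimum over all length-2 walks i = v_0 → v_1 → … → v_2 = j of Σ_t A[v_t][v_{t+1}]. For example, for (i, j) = (0, 2) we minimise over 3 possible intermediate vertex sequences; the minimum is 4, attained along the walk 0 → 2 → 2.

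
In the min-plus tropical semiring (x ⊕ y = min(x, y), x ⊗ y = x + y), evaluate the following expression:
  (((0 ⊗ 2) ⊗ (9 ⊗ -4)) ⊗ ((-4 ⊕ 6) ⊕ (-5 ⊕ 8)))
(((0 ⊗ 2) ⊗ (9 ⊗ -4)) ⊗ ((-4 ⊕ 6) ⊕ (-5 ⊕ 8))) = 2

Expand innermost to outermost. Recall ⊕ takes the minimum of its arguments and ⊗ takes their sum. Working out the expression (((0 ⊗ 2) ⊗ (9 ⊗ -4)) ⊗ ((-4 ⊕ 6) ⊕ (-5 ⊕ 8))) gives 2.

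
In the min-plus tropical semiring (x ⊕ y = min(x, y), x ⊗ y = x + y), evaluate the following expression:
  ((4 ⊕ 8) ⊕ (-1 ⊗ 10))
((4 ⊕ 8) ⊕ (-1 ⊗ 10)) = 4

Expand innermost to outermost. Recall ⊕ takes the minimum of its arguments and ⊗ takes their sum. Working out the expression ((4 ⊕ 8) ⊕ (-1 ⊗ 10)) gives 4.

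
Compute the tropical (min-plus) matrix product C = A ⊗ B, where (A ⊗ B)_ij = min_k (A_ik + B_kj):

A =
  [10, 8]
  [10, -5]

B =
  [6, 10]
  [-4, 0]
A ⊗ B =
  [4, 8]
  [-9, -5]

Apply the min-plus product entry-by-entry:
  C[0][0] = min over k of (A[0][0] + B[0][0] = 10 + 6 = 16, A[0][1] + B[1][0] = 8 + -4 = 4) = 4 (attained at k = 1)
  C[0][1] = min over k of (A[0][0] + B[0][1] = 10 + 10 = 20, A[0][1] + B[1][1] = 8 + 0 = 8) = 8 (attained at k = 1)
  C[1][0] = min over k of (A[1][0] + B[0][0] = 10 + 6 = 16, A[1][1] + B[1][0] = -5 + -4 = -9) = -9 (attained at k = 1)
  C[1][1] = min over k of (A[1][0] + B[0][1] = 10 + 10 = 20, A[1][1] + B[1][1] = -5 + 0 = -5) = -5 (attained at k = 1)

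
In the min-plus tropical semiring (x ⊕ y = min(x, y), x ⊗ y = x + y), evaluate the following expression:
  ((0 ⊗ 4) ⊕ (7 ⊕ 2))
((0 ⊗ 4) ⊕ (7 ⊕ 2)) = 2

Expand innermost to outermost. Recall ⊕ takes the minimum of its arguments and ⊗ takes their sum. Working out the expression ((0 ⊗ 4) ⊕ (7 ⊕ 2)) gives 2.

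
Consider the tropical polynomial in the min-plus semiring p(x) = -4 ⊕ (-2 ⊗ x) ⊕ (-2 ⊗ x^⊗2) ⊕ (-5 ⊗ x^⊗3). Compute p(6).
p(6) = -4

A tropical monomial a ⊗ x^⊗i evaluates to a + i · x. Evaluating each term at x = 6:
  Term 0 contributes -4 + 0 · 6 = -4
  Term 1 contributes -2 + 1 · 6 = 4
  Term 2 contributes -2 + 2 · 6 = 10
  Term 3 contributes -5 + 3 · 6 = 13
p(6) = ⊕ of these = min[-4, 4, 10, 13] = -4.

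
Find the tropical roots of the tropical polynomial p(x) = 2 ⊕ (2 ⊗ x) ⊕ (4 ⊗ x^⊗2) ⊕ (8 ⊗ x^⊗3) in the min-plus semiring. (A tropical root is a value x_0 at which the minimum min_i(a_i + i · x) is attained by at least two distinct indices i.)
Roots: {-4, -2, 0}

Each tropical root is a break point of the lower envelope of the lines y = a_i + i · x (there are 4 lines, with slopes 0, 1, ..., 3). Only the lines that attain the minimum somewhere contribute to roots; other lines are dominated. Here the surviving (envelope) indices are i = 3, i = 2, i = 1, i = 0.
Intersections between consecutive envelope lines give the roots: for adjacent envelope indices i < j the intersection is x = (a_i − a_j) / (j − i). Reading off the sorted break points: {-4, -2, 0}.
Verification: at each break x_0, at least two indices attain the minimum of min_i(a_i + i · x_0).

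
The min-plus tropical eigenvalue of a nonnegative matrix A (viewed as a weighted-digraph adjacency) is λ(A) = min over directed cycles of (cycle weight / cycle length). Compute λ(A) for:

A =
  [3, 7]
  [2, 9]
λ(A) = 3

Enumerate directed cycles and compute their means (weight / length). Sample:
  cycle 0 → 0: weight = 3, length = 1, mean = 3/1 ≈ 3.000
  cycle 1 → 1: weight = 9, length = 1, mean = 9/1 ≈ 9.000
  cycle 0 → 1 → 0: weight = 9, length = 2, mean = 9/2 ≈ 4.500
  cycle 1 → 0 → 1: weight = 9, length = 2, mean = 9/2 ≈ 4.500
Minimum mean = 3.000, attained e.g. along the cycle 0 → 0 with weight 3 and length 1. So λ(A) = 3/1 = 3.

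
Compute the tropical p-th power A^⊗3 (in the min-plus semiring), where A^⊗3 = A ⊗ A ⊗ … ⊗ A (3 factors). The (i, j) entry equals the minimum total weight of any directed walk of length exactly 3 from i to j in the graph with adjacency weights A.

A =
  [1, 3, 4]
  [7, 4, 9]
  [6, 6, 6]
A^⊗3 =
  [3, 5, 6]
  [9, 11, 12]
  [8, 10, 11]

Each entry (A^⊗3)_ij equals the minimum over all length-3 walks i = v_0 → v_1 → … → v_3 = j of Σ_t A[v_t][v_{t+1}]. For example, for (i, j) = (0, 2) we minimise over 9 possible intermediate vertex sequences; the minimum is 6, attained along the walk 0 → 0 → 0 → 2.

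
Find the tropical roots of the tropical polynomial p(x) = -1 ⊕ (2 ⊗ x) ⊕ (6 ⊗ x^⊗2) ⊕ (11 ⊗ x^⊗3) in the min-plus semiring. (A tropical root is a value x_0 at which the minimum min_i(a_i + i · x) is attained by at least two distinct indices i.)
Roots: {-5, -4, -3}

Each tropical root is a break point of the lower envelope of the lines y = a_i + i · x (there are 4 lines, with slopes 0, 1, ..., 3). Only the lines that attain the minimum somewhere contribute to roots; other lines are dominated. Here the surviving (envelope) indices are i = 3, i = 2, i = 1, i = 0.
Intersections between consecutive envelope lines give the roots: for adjacent envelope indices i < j the intersection is x = (a_i − a_j) / (j − i). Reading off the sorted break points: {-5, -4, -3}.
Verification: at each break x_0, at least two indices attain the minimum of min_i(a_i + i · x_0).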